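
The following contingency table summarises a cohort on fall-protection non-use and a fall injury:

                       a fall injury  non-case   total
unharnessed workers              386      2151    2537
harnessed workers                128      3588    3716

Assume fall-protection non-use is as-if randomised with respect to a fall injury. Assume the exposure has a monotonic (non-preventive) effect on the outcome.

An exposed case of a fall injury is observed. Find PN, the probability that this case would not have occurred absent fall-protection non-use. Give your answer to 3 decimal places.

p₁ = P(outcome | exposed) = 386/2537 = 0.15215
p₀ = P(outcome | unexposed) = 128/3716 = 0.034446
Under exogeneity and monotonicity, PN = (p₁ − p₀) / p₁.
PN = (0.15215 − 0.034446) / 0.15215 = 0.1177 / 0.15215 ≈ 0.7736

PN ≈ 0.774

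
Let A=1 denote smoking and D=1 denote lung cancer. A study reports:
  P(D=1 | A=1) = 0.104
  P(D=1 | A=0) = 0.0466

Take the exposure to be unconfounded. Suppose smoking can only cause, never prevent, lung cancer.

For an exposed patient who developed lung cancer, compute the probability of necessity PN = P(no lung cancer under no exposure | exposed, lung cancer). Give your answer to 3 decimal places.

Let p₁ = 0.104, p₀ = 0.0466.
Under exogeneity and monotonicity, PN = (p₁ − p₀) / p₁.
PN = (0.104 − 0.0466) / 0.104 = 0.0574 / 0.104 ≈ 0.5519

PN ≈ 0.552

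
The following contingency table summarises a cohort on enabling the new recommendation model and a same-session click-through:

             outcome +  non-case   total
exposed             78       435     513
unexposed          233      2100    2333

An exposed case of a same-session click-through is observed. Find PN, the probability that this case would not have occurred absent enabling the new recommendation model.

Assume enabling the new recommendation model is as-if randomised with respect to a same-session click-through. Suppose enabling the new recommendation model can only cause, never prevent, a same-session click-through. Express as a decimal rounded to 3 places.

PN ≈ 0.343

p₁ = P(outcome | exposed) = 78/513 = 0.15205
p₀ = P(outcome | unexposed) = 233/2333 = 0.099871
Under exogeneity and monotonicity, PN = (p₁ − p₀) / p₁.
PN = (0.15205 − 0.099871) / 0.15205 = 0.052175 / 0.15205 ≈ 0.3432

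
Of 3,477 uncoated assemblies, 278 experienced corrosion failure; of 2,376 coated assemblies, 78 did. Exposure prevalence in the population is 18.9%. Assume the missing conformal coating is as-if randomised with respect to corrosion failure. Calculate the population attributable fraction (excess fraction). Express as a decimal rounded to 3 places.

p₁ = P(outcome | exposed) = 278/3477 = 0.079954
p₀ = P(outcome | unexposed) = 78/2376 = 0.032828
Overall risk P(Y=1) = π·p₁ + (1−π)·p₀ = 0.189×0.079954 + 0.811×0.032828 = 0.041735.
Under exogeneity, PAF = [P(Y=1) − p₀] / P(Y=1).
PAF = (0.041735 − 0.032828) / 0.041735 ≈ 0.2134

PAF ≈ 0.213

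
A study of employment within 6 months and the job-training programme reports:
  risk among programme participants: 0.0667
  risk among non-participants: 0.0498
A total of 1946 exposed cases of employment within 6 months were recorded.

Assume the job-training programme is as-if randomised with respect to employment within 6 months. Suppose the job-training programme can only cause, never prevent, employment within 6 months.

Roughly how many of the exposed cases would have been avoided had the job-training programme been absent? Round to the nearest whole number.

about 493 cases

Let p₁ = 0.0667, p₀ = 0.0498.
PN = (p₁ − p₀)/p₁ = (0.0667 − 0.0498) / 0.0667 ≈ 0.25337.
Attributable cases ≈ PN × (exposed cases) = 0.25337 × 1946 ≈ 493.06.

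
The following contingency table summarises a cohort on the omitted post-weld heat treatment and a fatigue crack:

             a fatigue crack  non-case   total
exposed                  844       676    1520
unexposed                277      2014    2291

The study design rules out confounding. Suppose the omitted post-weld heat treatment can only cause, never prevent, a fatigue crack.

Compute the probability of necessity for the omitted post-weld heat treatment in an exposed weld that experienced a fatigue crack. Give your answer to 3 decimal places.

PN ≈ 0.782

p₁ = P(outcome | exposed) = 844/1520 = 0.55526
p₀ = P(outcome | unexposed) = 277/2291 = 0.12091
Under exogeneity and monotonicity, PN = (p₁ − p₀) / p₁.
PN = (0.55526 − 0.12091) / 0.55526 = 0.43436 / 0.55526 ≈ 0.7823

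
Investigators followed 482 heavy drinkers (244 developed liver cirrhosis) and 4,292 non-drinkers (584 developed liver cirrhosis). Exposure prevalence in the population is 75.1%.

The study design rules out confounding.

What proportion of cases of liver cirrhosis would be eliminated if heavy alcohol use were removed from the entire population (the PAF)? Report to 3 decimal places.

PAF ≈ 0.671

p₁ = P(outcome | exposed) = 244/482 = 0.50622
p₀ = P(outcome | unexposed) = 584/4292 = 0.13607
Overall risk P(Y=1) = π·p₁ + (1−π)·p₀ = 0.751×0.50622 + 0.249×0.13607 = 0.41405.
Under exogeneity, PAF = [P(Y=1) − p₀] / P(Y=1).
PAF = (0.41405 − 0.13607) / 0.41405 ≈ 0.6714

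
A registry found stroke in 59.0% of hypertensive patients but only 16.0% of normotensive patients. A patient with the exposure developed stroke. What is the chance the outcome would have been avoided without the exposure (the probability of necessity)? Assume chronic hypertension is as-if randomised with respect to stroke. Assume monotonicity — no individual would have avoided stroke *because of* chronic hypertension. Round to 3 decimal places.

p₁ = 0.59, p₀ = 0.16.
Under exogeneity and monotonicity, PN = (p₁ − p₀) / p₁.
PN = (0.59 − 0.16) / 0.59 = 0.43 / 0.59 ≈ 0.7288

PN ≈ 0.729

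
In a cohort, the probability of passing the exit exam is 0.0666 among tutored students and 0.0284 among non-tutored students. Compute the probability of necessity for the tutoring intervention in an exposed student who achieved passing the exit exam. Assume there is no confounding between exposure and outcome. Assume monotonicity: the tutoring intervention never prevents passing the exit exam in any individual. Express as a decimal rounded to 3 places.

PN ≈ 0.574

Let p₁ = 0.0666, p₀ = 0.0284.
Under exogeneity and monotonicity, PN = (p₁ − p₀) / p₁.
PN = (0.0666 − 0.0284) / 0.0666 = 0.0382 / 0.0666 ≈ 0.5736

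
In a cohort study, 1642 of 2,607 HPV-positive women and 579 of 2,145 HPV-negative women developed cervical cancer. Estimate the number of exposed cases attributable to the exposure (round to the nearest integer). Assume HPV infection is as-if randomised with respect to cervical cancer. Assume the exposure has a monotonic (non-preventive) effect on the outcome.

about 938 cases

p₁ = P(outcome | exposed) = 1642/2607 = 0.62984
p₀ = P(outcome | unexposed) = 579/2145 = 0.26993
PN = (p₁ − p₀)/p₁ = (0.62984 − 0.26993) / 0.62984 ≈ 0.57143.
Attributable cases ≈ PN × (exposed cases) = 0.57143 × 1642 ≈ 938.29.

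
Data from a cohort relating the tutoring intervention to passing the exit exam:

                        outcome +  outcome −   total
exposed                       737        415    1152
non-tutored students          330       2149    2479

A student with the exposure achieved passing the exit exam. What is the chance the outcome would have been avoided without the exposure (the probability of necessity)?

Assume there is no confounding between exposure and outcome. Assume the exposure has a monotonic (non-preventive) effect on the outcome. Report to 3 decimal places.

p₁ = P(outcome | exposed) = 737/1152 = 0.63976
p₀ = P(outcome | unexposed) = 330/2479 = 0.13312
Under exogeneity and monotonicity, PN = (p₁ − p₀)/p₁.
PN = (0.63976 − 0.13312) / 0.63976 ≈ 0.7919

PN ≈ 0.792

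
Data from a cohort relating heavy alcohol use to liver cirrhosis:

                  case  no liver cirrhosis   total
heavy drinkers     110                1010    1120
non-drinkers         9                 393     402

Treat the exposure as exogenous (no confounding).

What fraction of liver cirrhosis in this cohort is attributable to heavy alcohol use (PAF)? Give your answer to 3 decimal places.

p₁ = P(outcome | exposed) = 110/1120 = 0.098214
p₀ = P(outcome | unexposed) = 9/402 = 0.022388
Exposure prevalence π = 1120/1522 = 0.73587; overall risk P(Y=1) = 0.078187.
Under exogeneity, PAF = [P(Y=1) − p₀]/P(Y=1).
PAF = (0.078187 − 0.022388) / 0.078187 ≈ 0.7137

PAF ≈ 0.714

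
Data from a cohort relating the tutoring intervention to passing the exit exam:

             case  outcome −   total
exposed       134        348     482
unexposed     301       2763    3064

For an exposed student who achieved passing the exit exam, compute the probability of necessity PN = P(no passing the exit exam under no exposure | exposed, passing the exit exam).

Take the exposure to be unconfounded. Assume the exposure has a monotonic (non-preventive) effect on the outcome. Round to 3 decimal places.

PN ≈ 0.647

p₁ = P(outcome | exposed) = 134/482 = 0.27801
p₀ = P(outcome | unexposed) = 301/3064 = 0.098238
Under exogeneity and monotonicity, PN = (p₁ − p₀)/p₁.
PN = (0.27801 − 0.098238) / 0.27801 ≈ 0.6466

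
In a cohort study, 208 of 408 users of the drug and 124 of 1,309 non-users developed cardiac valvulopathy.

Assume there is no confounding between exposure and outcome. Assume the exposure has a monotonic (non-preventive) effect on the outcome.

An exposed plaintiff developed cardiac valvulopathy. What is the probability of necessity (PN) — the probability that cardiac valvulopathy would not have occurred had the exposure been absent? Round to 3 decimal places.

PN ≈ 0.814

p₁ = P(outcome | exposed) = 208/408 = 0.5098
p₀ = P(outcome | unexposed) = 124/1309 = 0.094729
Under exogeneity and monotonicity, PN = (p₁ − p₀) / p₁.
PN = (0.5098 − 0.094729) / 0.5098 = 0.41508 / 0.5098 ≈ 0.8142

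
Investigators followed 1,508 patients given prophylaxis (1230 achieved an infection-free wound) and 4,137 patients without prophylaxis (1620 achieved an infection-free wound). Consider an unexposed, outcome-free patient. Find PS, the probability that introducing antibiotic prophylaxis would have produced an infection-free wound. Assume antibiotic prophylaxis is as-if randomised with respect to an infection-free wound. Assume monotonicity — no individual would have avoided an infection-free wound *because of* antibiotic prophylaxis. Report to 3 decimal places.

PS ≈ 0.697

p₁ = P(outcome | exposed) = 1230/1508 = 0.81565
p₀ = P(outcome | unexposed) = 1620/4137 = 0.39159
Under exogeneity and monotonicity, PS = (p₁ − p₀) / (1 − p₀).
PS = (0.81565 − 0.39159) / (1 − 0.39159) = 0.42406 / 0.60841 ≈ 0.6970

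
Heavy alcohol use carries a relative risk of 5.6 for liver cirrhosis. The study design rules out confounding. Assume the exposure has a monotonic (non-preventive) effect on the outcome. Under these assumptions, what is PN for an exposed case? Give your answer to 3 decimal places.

Under exogeneity and monotonicity, PN = (RR − 1) / RR = 1 − 1/RR.
PN = (5.6 − 1) / 5.6 = 4.6 / 5.6 ≈ 0.8214

PN ≈ 0.821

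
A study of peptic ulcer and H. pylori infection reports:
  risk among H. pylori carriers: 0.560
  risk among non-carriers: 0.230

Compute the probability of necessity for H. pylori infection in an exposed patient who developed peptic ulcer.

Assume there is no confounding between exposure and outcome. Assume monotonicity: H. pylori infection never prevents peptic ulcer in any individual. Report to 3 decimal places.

PN ≈ 0.589

Let p₁ = 0.56, p₀ = 0.23.
Under exogeneity and monotonicity, PN = (p₁ − p₀) / p₁.
PN = (0.56 − 0.23) / 0.56 = 0.33 / 0.56 ≈ 0.5893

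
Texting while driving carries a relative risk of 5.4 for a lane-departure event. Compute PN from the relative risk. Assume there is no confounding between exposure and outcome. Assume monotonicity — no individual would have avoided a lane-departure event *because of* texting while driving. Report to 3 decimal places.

PN ≈ 0.815

Under exogeneity and monotonicity, PN = (RR − 1) / RR = 1 − 1/RR.
PN = (5.4 − 1) / 5.4 = 4.4 / 5.4 ≈ 0.8148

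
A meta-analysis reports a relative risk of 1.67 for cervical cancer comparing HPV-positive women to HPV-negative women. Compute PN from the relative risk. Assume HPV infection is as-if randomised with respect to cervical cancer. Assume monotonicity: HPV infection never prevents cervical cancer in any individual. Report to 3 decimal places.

PN ≈ 0.401

Under exogeneity and monotonicity, PN = (RR − 1) / RR = 1 − 1/RR.
PN = (1.67 − 1) / 1.67 = 0.67 / 1.67 ≈ 0.4012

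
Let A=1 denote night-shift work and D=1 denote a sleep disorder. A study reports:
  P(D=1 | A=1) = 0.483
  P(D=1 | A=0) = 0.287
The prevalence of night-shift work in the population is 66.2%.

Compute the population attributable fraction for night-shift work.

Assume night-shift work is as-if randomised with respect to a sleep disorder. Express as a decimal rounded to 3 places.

PAF ≈ 0.311

Let p₁ = 0.483, p₀ = 0.287.
Overall risk P(Y=1) = π·p₁ + (1−π)·p₀ = 0.662×0.483 + 0.338×0.287 = 0.41675.
Under exogeneity, PAF = [P(Y=1) − p₀] / P(Y=1).
PAF = (0.41675 − 0.287) / 0.41675 ≈ 0.3113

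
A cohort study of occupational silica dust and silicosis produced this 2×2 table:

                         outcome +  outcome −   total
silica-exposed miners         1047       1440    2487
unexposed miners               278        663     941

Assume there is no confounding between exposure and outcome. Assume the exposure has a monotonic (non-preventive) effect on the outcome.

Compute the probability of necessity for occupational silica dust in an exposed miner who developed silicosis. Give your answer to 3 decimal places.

PN ≈ 0.298

p₁ = P(outcome | exposed) = 1047/2487 = 0.42099
p₀ = P(outcome | unexposed) = 278/941 = 0.29543
Under exogeneity and monotonicity, PN = (p₁ − p₀) / p₁.
PN = (0.42099 − 0.29543) / 0.42099 = 0.12556 / 0.42099 ≈ 0.2982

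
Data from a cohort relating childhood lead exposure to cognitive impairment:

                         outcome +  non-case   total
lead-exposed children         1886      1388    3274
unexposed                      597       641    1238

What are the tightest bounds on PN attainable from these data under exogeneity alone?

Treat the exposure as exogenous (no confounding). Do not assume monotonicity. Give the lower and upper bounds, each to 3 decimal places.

0.163 ≤ PN ≤ 0.899

p₁ = P(outcome | exposed) = 1886/3274 = 0.57605
p₀ = P(outcome | unexposed) = 597/1238 = 0.48223
Under exogeneity alone the bounds on PN are max{0,(p₁−p₀)/p₁} ≤ PN ≤ min{1,(1−p₀)/p₁}.
  lower = (p₁ − p₀)/p₁ = 0.093824 / 0.57605 ≈ 0.1629
  upper = min{1, (1 − p₀)/p₁} = 0.51777 / 0.57605 ≈ 0.8988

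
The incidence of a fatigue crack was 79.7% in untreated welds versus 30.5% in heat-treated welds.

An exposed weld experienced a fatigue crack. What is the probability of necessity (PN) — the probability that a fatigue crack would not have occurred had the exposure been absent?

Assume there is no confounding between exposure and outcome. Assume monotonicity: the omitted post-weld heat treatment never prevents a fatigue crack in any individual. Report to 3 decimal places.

PN ≈ 0.617

p₁ = 0.797, p₀ = 0.305.
Under exogeneity and monotonicity, PN = (p₁ − p₀) / p₁.
PN = (0.797 − 0.305) / 0.797 = 0.492 / 0.797 ≈ 0.6173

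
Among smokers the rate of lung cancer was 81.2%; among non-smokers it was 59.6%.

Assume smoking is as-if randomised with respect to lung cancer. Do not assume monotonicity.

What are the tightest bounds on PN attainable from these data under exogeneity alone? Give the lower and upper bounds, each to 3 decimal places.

0.266 ≤ PN ≤ 0.498

p₁ = 0.812, p₀ = 0.596.
Under exogeneity alone the bounds on PN are max{0,(p₁−p₀)/p₁} ≤ PN ≤ min{1,(1−p₀)/p₁}.
  lower = (p₁ − p₀)/p₁ = 0.216 / 0.812 ≈ 0.2660
  upper = min{1, (1 − p₀)/p₁} = 0.404 / 0.812 ≈ 0.4975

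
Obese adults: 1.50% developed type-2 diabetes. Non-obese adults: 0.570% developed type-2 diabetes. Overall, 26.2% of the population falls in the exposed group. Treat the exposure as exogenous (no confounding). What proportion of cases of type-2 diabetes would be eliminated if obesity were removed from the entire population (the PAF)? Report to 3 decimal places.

p₁ = 0.015, p₀ = 0.0057.
Overall risk P(Y=1) = π·p₁ + (1−π)·p₀ = 0.262×0.015 + 0.738×0.0057 = 0.0081366.
Under exogeneity, PAF = [P(Y=1) − p₀] / P(Y=1).
PAF = (0.0081366 − 0.0057) / 0.0081366 ≈ 0.2995

PAF ≈ 0.299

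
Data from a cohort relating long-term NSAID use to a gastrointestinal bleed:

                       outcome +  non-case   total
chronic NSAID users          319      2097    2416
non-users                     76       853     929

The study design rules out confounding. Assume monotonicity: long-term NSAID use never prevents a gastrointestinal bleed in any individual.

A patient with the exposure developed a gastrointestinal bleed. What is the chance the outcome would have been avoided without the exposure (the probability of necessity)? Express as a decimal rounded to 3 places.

p₁ = P(outcome | exposed) = 319/2416 = 0.13204
p₀ = P(outcome | unexposed) = 76/929 = 0.081808
Under exogeneity and monotonicity, PN = (p₁ − p₀) / p₁.
PN = (0.13204 − 0.081808) / 0.13204 = 0.050228 / 0.13204 ≈ 0.3804

PN ≈ 0.380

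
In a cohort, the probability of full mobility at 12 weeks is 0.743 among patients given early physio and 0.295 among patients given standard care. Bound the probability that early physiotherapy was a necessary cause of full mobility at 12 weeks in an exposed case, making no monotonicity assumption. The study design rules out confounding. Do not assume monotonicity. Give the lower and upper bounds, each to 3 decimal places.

0.603 ≤ PN ≤ 0.949

Let p₁ = 0.743, p₀ = 0.295.
Under exogeneity alone the bounds on PN are max{0,(p₁−p₀)/p₁} ≤ PN ≤ min{1,(1−p₀)/p₁}.
  lower = (p₁ − p₀)/p₁ = 0.448 / 0.743 ≈ 0.6030
  upper = min{1, (1 − p₀)/p₁} = 0.705 / 0.743 ≈ 0.9489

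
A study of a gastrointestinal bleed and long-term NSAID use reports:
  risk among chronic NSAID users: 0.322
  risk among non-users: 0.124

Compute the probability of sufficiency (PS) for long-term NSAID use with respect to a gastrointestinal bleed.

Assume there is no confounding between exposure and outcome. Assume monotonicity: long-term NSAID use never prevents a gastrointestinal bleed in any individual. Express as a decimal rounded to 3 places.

PS ≈ 0.226

Let p₁ = 0.322, p₀ = 0.124.
Under exogeneity and monotonicity, PS = (p₁ − p₀) / (1 − p₀).
PS = (0.322 − 0.124) / (1 − 0.124) = 0.198 / 0.876 ≈ 0.2260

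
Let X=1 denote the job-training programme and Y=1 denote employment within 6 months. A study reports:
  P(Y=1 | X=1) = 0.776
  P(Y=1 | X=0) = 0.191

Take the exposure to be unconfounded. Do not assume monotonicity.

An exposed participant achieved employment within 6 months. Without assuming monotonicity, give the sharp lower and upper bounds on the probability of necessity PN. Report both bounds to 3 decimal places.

Let p₁ = 0.776, p₀ = 0.191.
Under exogeneity alone the bounds on PN are max{0,(p₁−p₀)/p₁} ≤ PN ≤ min{1,(1−p₀)/p₁}.
  lower = (p₁ − p₀)/p₁ = 0.585 / 0.776 ≈ 0.7539
  upper = min{1, (1 − p₀)/p₁} = 0.809 / 0.776 ≈ 1.0425 → capped at 1

0.754 ≤ PN ≤ 1.000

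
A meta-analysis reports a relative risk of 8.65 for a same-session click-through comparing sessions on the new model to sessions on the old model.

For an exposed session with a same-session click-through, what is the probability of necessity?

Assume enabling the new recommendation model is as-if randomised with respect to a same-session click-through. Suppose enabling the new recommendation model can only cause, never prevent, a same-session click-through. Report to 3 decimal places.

Under exogeneity and monotonicity, PN = (RR − 1) / RR = 1 − 1/RR.
PN = (8.65 − 1) / 8.65 = 7.65 / 8.65 ≈ 0.8844

PN ≈ 0.884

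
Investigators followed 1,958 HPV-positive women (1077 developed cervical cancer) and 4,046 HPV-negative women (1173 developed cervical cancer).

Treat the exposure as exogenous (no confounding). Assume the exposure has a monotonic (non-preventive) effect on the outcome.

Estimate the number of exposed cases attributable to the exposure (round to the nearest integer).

p₁ = P(outcome | exposed) = 1077/1958 = 0.55005
p₀ = P(outcome | unexposed) = 1173/4046 = 0.28992
PN = (p₁ − p₀)/p₁ = (0.55005 − 0.28992) / 0.55005 ≈ 0.47293.
Attributable cases ≈ PN × (exposed cases) = 0.47293 × 1077 ≈ 509.34.

about 509 cases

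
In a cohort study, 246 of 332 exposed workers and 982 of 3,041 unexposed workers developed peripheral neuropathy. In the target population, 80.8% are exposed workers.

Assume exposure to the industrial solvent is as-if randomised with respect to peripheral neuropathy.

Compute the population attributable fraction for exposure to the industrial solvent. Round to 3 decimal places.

PAF ≈ 0.511

p₁ = P(outcome | exposed) = 246/332 = 0.74096
p₀ = P(outcome | unexposed) = 982/3041 = 0.32292
Overall risk P(Y=1) = π·p₁ + (1−π)·p₀ = 0.808×0.74096 + 0.192×0.32292 = 0.6607.
Under exogeneity, PAF = [P(Y=1) − p₀] / P(Y=1).
PAF = (0.6607 − 0.32292) / 0.6607 ≈ 0.5112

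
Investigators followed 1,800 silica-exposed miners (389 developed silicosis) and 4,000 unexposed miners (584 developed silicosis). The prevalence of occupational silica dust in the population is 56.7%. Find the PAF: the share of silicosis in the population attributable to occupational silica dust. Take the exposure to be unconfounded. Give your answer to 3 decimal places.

PAF ≈ 0.214

p₁ = P(outcome | exposed) = 389/1800 = 0.21611
p₀ = P(outcome | unexposed) = 584/4000 = 0.146
Overall risk P(Y=1) = π·p₁ + (1−π)·p₀ = 0.567×0.21611 + 0.433×0.146 = 0.18575.
Under exogeneity, PAF = [P(Y=1) − p₀] / P(Y=1).
PAF = (0.18575 − 0.146) / 0.18575 ≈ 0.2140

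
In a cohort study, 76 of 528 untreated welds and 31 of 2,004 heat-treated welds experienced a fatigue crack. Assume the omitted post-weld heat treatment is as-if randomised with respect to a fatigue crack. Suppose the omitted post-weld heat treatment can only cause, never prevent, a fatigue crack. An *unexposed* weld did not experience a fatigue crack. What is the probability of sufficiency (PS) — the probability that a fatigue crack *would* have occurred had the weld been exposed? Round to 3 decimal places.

p₁ = P(outcome | exposed) = 76/528 = 0.14394
p₀ = P(outcome | unexposed) = 31/2004 = 0.015469
Under exogeneity and monotonicity, PS = (p₁ − p₀) / (1 − p₀).
PS = (0.14394 − 0.015469) / (1 − 0.015469) = 0.12847 / 0.98453 ≈ 0.1305

PS ≈ 0.130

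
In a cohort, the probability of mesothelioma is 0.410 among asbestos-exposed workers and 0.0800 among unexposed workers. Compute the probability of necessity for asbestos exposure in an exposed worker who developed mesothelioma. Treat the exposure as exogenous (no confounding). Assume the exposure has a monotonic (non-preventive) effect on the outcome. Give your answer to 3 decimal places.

PN ≈ 0.805

Let p₁ = 0.41, p₀ = 0.08.
Under exogeneity and monotonicity, PN = (p₁ − p₀) / p₁.
PN = (0.41 − 0.08) / 0.41 = 0.33 / 0.41 ≈ 0.8049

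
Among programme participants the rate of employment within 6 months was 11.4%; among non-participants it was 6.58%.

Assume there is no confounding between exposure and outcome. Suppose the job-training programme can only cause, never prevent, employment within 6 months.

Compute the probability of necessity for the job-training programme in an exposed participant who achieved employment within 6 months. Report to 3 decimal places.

p₁ = 0.114, p₀ = 0.0658.
Under exogeneity and monotonicity, PN = (p₁ − p₀) / p₁.
PN = (0.114 − 0.0658) / 0.114 = 0.0482 / 0.114 ≈ 0.4228

PN ≈ 0.423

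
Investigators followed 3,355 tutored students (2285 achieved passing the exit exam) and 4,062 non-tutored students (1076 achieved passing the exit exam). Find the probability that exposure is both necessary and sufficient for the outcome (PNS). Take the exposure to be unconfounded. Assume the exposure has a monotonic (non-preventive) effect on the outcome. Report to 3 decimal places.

p₁ = P(outcome | exposed) = 2285/3355 = 0.68107
p₀ = P(outcome | unexposed) = 1076/4062 = 0.26489
Under exogeneity and monotonicity, PNS = p₁ − p₀.
PNS = 0.68107 − 0.26489 = 0.41618

PNS ≈ 0.416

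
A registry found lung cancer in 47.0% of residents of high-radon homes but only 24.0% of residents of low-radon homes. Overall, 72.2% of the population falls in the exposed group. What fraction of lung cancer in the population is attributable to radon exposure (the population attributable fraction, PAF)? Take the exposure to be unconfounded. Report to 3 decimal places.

PAF ≈ 0.409

p₁ = 0.47, p₀ = 0.24.
Overall risk P(Y=1) = π·p₁ + (1−π)·p₀ = 0.722×0.47 + 0.278×0.24 = 0.40606.
Under exogeneity, PAF = [P(Y=1) − p₀] / P(Y=1).
PAF = (0.40606 − 0.24) / 0.40606 ≈ 0.4090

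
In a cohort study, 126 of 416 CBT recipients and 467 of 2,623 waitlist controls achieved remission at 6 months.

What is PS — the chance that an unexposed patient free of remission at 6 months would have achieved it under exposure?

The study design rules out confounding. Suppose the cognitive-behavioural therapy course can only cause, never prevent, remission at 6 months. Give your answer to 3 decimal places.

p₁ = P(outcome | exposed) = 126/416 = 0.30288
p₀ = P(outcome | unexposed) = 467/2623 = 0.17804
Under exogeneity and monotonicity, PS = (p₁ − p₀) / (1 − p₀).
PS = (0.30288 − 0.17804) / (1 − 0.17804) = 0.12484 / 0.82196 ≈ 0.1519

PS ≈ 0.152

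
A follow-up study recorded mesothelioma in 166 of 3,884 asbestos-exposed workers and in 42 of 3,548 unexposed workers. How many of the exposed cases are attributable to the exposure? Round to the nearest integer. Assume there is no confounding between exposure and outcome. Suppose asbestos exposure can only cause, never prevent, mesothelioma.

p₁ = P(outcome | exposed) = 166/3884 = 0.042739
p₀ = P(outcome | unexposed) = 42/3548 = 0.011838
PN = (p₁ − p₀)/p₁ = (0.042739 − 0.011838) / 0.042739 ≈ 0.72303.
Attributable cases ≈ PN × (exposed cases) = 0.72303 × 166 ≈ 120.02.

about 120 cases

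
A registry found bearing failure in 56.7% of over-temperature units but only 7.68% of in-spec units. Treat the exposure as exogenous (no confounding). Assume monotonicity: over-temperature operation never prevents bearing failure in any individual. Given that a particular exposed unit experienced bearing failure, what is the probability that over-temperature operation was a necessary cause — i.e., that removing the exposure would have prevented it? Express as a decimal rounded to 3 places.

p₁ = 0.567, p₀ = 0.0768.
Under exogeneity and monotonicity, PN = (p₁ − p₀) / p₁.
PN = (0.567 − 0.0768) / 0.567 = 0.4902 / 0.567 ≈ 0.8646

PN ≈ 0.865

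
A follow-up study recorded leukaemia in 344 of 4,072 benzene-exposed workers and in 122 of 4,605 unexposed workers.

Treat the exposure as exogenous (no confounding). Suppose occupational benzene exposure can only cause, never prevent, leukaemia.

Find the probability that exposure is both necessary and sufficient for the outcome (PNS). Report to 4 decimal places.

PNS ≈ 0.0580

p₁ = P(outcome | exposed) = 344/4072 = 0.084479
p₀ = P(outcome | unexposed) = 122/4605 = 0.026493
Under exogeneity and monotonicity, PNS = p₁ − p₀.
PNS = 0.084479 − 0.026493 = 0.057986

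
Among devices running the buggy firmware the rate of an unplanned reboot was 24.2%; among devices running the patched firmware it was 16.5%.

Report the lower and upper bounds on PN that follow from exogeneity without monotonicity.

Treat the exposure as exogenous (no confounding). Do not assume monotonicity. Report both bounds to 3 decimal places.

p₁ = 0.242, p₀ = 0.165.
Under exogeneity alone the bounds on PN are max{0,(p₁−p₀)/p₁} ≤ PN ≤ min{1,(1−p₀)/p₁}.
  lower = (p₁ − p₀)/p₁ = 0.077 / 0.242 ≈ 0.3182
  upper = min{1, (1 − p₀)/p₁} = 0.835 / 0.242 ≈ 3.4504 → capped at 1

0.318 ≤ PN ≤ 1.000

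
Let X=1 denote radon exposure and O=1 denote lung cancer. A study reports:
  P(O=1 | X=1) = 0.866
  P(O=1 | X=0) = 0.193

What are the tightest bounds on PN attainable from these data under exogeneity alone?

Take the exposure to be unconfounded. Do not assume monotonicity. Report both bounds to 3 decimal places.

Let p₁ = 0.866, p₀ = 0.193.
Under exogeneity alone the bounds on PN are max{0,(p₁−p₀)/p₁} ≤ PN ≤ min{1,(1−p₀)/p₁}.
  lower = (p₁ − p₀)/p₁ = 0.673 / 0.866 ≈ 0.7771
  upper = min{1, (1 − p₀)/p₁} = 0.807 / 0.866 ≈ 0.9319

0.777 ≤ PN ≤ 0.932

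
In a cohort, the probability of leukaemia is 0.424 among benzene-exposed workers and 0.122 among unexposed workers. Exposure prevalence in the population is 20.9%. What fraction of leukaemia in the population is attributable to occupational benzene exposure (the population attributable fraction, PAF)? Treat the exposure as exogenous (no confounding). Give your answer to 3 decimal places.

PAF ≈ 0.341

Let p₁ = 0.424, p₀ = 0.122.
Overall risk P(Y=1) = π·p₁ + (1−π)·p₀ = 0.209×0.424 + 0.791×0.122 = 0.18512.
Under exogeneity, PAF = [P(Y=1) − p₀] / P(Y=1).
PAF = (0.18512 − 0.122) / 0.18512 ≈ 0.3410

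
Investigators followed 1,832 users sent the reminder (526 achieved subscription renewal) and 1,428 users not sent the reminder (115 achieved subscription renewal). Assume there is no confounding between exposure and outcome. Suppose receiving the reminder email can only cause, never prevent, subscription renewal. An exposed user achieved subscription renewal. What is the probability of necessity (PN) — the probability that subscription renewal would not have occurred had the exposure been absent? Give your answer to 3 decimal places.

PN ≈ 0.720

p₁ = P(outcome | exposed) = 526/1832 = 0.28712
p₀ = P(outcome | unexposed) = 115/1428 = 0.080532
Under exogeneity and monotonicity, PN = (p₁ − p₀) / p₁.
PN = (0.28712 − 0.080532) / 0.28712 = 0.20659 / 0.28712 ≈ 0.7195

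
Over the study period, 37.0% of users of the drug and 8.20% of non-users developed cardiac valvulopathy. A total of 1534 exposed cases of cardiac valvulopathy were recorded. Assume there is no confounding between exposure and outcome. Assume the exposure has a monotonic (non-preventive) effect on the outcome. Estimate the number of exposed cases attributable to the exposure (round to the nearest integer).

about 1194 cases

p₁ = 0.37, p₀ = 0.082.
PN = (p₁ − p₀)/p₁ = (0.37 − 0.082) / 0.37 ≈ 0.77838.
Attributable cases ≈ PN × (exposed cases) = 0.77838 × 1534 ≈ 1194.03.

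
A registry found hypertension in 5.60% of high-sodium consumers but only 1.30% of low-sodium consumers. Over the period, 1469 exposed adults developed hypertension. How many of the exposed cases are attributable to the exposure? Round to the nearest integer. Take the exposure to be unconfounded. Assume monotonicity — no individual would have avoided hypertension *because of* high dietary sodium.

p₁ = 0.056, p₀ = 0.013.
PN = (p₁ − p₀)/p₁ = (0.056 − 0.013) / 0.056 ≈ 0.76786.
Attributable cases ≈ PN × (exposed cases) = 0.76786 × 1469 ≈ 1127.98.

about 1128 cases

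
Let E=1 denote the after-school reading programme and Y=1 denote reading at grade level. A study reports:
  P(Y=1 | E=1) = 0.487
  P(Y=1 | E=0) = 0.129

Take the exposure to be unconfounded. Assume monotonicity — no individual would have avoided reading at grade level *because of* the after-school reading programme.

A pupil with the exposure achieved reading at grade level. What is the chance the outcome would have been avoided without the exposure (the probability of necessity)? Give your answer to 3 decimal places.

PN ≈ 0.735

Let p₁ = 0.487, p₀ = 0.129.
Under exogeneity and monotonicity, PN = (p₁ − p₀) / p₁.
PN = (0.487 − 0.129) / 0.487 = 0.358 / 0.487 ≈ 0.7351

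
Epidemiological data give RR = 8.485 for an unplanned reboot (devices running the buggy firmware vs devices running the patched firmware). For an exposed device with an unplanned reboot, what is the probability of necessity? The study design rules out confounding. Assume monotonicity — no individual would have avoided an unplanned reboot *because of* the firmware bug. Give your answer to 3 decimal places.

PN ≈ 0.882

Under exogeneity and monotonicity, PN = (RR − 1) / RR = 1 − 1/RR.
PN = (8.485 − 1) / 8.485 = 7.485 / 8.485 ≈ 0.8821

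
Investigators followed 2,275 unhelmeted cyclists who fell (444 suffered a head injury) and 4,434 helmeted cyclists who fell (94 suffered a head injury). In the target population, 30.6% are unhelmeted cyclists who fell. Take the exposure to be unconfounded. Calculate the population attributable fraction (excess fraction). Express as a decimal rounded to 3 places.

PAF ≈ 0.715

p₁ = P(outcome | exposed) = 444/2275 = 0.19516
p₀ = P(outcome | unexposed) = 94/4434 = 0.0212
Overall risk P(Y=1) = π·p₁ + (1−π)·p₀ = 0.306×0.19516 + 0.694×0.0212 = 0.074433.
Under exogeneity, PAF = [P(Y=1) − p₀] / P(Y=1).
PAF = (0.074433 − 0.0212) / 0.074433 ≈ 0.7152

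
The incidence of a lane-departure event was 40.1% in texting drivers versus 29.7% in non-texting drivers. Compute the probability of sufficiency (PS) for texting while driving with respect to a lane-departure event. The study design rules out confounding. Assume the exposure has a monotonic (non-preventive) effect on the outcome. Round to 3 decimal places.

p₁ = 0.401, p₀ = 0.297.
Under exogeneity and monotonicity, PS = (p₁ − p₀) / (1 − p₀).
PS = (0.401 − 0.297) / (1 − 0.297) = 0.104 / 0.703 ≈ 0.1479

PS ≈ 0.148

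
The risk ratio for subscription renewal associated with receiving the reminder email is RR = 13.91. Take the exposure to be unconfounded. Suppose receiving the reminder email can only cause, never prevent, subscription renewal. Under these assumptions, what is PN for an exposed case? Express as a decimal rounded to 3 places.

Under exogeneity and monotonicity, PN = (RR − 1) / RR = 1 − 1/RR.
PN = (13.91 − 1) / 13.91 = 12.91 / 13.91 ≈ 0.9281

PN ≈ 0.928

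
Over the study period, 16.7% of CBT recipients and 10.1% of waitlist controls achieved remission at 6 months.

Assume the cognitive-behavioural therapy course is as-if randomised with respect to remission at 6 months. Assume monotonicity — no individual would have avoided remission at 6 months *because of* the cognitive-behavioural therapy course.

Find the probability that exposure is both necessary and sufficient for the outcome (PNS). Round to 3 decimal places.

PNS ≈ 0.066

p₁ = 0.167, p₀ = 0.101.
Under exogeneity and monotonicity, PNS = p₁ − p₀.
PNS = 0.167 − 0.101 = 0.066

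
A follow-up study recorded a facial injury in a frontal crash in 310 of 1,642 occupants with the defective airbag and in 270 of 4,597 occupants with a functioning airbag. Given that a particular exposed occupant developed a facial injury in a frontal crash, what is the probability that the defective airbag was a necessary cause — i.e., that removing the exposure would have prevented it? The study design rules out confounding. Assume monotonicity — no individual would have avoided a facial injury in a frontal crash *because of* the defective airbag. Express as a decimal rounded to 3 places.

PN ≈ 0.689

p₁ = P(outcome | exposed) = 310/1642 = 0.18879
p₀ = P(outcome | unexposed) = 270/4597 = 0.058734
Under exogeneity and monotonicity, PN = (p₁ − p₀) / p₁.
PN = (0.18879 − 0.058734) / 0.18879 = 0.13006 / 0.18879 ≈ 0.6889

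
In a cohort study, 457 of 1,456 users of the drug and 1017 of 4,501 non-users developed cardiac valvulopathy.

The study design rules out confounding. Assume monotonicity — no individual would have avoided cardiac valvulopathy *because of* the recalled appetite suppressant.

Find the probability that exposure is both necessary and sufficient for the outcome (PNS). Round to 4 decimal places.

p₁ = P(outcome | exposed) = 457/1456 = 0.31387
p₀ = P(outcome | unexposed) = 1017/4501 = 0.22595
Under exogeneity and monotonicity, PNS = p₁ − p₀.
PNS = 0.31387 − 0.22595 = 0.087924

PNS ≈ 0.0879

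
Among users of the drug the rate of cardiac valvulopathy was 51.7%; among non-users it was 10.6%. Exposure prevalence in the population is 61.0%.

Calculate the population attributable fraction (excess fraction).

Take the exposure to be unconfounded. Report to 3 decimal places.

p₁ = 0.517, p₀ = 0.106.
Overall risk P(Y=1) = π·p₁ + (1−π)·p₀ = 0.61×0.517 + 0.39×0.106 = 0.35671.
Under exogeneity, PAF = [P(Y=1) − p₀] / P(Y=1).
PAF = (0.35671 − 0.106) / 0.35671 ≈ 0.7028

PAF ≈ 0.703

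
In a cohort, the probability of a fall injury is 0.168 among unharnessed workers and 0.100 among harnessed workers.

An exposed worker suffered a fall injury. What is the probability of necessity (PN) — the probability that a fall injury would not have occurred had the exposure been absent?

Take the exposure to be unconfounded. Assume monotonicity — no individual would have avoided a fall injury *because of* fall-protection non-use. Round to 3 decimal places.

PN ≈ 0.405

Let p₁ = 0.168, p₀ = 0.1.
Under exogeneity and monotonicity, PN = (p₁ − p₀) / p₁.
PN = (0.168 − 0.1) / 0.168 = 0.068 / 0.168 ≈ 0.4048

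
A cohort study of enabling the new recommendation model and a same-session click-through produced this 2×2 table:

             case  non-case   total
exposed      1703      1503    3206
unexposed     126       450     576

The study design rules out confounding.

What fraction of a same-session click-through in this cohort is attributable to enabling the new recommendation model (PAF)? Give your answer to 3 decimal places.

p₁ = P(outcome | exposed) = 1703/3206 = 0.53119
p₀ = P(outcome | unexposed) = 126/576 = 0.21875
Exposure prevalence π = 3206/3782 = 0.8477; overall risk P(Y=1) = 0.48361.
Under exogeneity, PAF = [P(Y=1) − p₀]/P(Y=1).
PAF = (0.48361 − 0.21875) / 0.48361 ≈ 0.5477

PAF ≈ 0.548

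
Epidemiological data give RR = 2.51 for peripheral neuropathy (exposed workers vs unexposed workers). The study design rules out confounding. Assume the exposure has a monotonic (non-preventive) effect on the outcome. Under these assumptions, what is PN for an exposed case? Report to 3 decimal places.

Under exogeneity and monotonicity, PN = (RR − 1) / RR = 1 − 1/RR.
PN = (2.51 − 1) / 2.51 = 1.51 / 2.51 ≈ 0.6016

PN ≈ 0.602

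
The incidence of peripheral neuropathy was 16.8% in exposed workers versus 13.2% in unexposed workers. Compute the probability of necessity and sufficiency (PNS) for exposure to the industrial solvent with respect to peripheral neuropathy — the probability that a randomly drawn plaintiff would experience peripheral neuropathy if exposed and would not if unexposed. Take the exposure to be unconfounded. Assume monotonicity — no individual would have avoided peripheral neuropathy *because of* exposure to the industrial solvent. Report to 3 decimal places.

p₁ = 0.168, p₀ = 0.132.
Under exogeneity and monotonicity, PNS = p₁ − p₀.
PNS = 0.168 − 0.132 = 0.036

PNS ≈ 0.036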